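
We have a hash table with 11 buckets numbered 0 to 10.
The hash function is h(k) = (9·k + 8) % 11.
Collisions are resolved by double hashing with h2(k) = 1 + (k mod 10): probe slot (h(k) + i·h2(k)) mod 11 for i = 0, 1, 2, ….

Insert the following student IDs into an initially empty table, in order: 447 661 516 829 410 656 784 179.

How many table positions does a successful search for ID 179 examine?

447 hashes to 5; slot 5 is free → place at 5.
661 hashes to 6; slot 6 is free → place at 6.
516 hashes to 10; slot 10 is free → place at 10.
829 hashes to 0; slot 0 is free → place at 0.
410 hashes to 2; slot 2 is free → place at 2.
656 hashes to 5, h2=7; 5 taken → place at 1.
784 hashes to 2, h2=5; 2 taken → place at 7.
179 hashes to 2, h2=10; 2,1,0,10 taken → place at 9.
Table: [829, 656, 410, ∅, ∅, 447, 661, 784, ∅, 179, 516]
Lookup 179: h=2, h2=10, probe 2,1,0,10,9 → found at 9.

5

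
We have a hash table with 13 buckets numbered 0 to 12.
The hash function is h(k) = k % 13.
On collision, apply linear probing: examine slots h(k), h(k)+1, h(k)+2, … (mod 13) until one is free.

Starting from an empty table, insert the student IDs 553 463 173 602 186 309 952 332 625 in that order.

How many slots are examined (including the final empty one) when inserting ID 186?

553 hashes to 7; slot 7 is free -> place at 7.
463 hashes to 8; slot 8 is free -> place at 8.
173 hashes to 4; slot 4 is free -> place at 4.
602 hashes to 4; 4 taken -> place at 5.
186 hashes to 4; 4,5 taken -> place at 6.
309 hashes to 10; slot 10 is free -> place at 10.
952 hashes to 3; slot 3 is free -> place at 3.
332 hashes to 7; 7,8 taken -> place at 9.
625 hashes to 1; slot 1 is free -> place at 1.
Table: [_, 625, _, 952, 173, 602, 186, 553, 463, 332, 309, _, _]

3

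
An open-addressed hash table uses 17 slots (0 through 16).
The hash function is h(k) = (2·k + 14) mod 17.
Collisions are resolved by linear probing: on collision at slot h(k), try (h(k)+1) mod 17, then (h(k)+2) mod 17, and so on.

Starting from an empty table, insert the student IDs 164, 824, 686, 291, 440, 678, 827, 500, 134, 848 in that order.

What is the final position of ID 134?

14

Insert 164: h=2, slot 2 empty => index 2.
Insert 824: h=13, slot 13 empty => index 13.
Insert 686: h=9, slot 9 empty => index 9.
Insert 291: h=1, slot 1 empty => index 1.
Insert 440: h=10, slot 10 empty => index 10.
Insert 678: h=10, slot 10 occupied => index 11.
Insert 827: h=2, slot 2 occupied => index 3.
Insert 500: h=11, slot 11 occupied => index 12.
Insert 134: h=10, slots 10,11,12,13 occupied => index 14.
Insert 848: h=10, slots 10,11,12,13,14 occupied => index 15.
Table: [—, 291, 164, 827, —, —, —, —, —, 686, 440, 678, 500, 824, 134, 848, —]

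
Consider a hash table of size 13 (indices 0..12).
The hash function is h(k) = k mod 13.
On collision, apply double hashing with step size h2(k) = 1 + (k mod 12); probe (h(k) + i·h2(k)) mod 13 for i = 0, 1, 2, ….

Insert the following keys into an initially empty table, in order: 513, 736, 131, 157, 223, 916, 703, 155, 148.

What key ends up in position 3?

157

513: h=6 -> slot 6
736: h=8 -> slot 8
131: h=1 -> slot 1
157: h=1, h2=2, probe 1,3 -> slot 3
223: h=2 -> slot 2
916: h=6, h2=5, probe 6,11 -> slot 11
703: h=1, h2=8, probe 1,9 -> slot 9
155: h=12 -> slot 12
148: h=5 -> slot 5
Table: [., 131, 223, 157, ., 148, 513, ., 736, 703, ., 916, 155]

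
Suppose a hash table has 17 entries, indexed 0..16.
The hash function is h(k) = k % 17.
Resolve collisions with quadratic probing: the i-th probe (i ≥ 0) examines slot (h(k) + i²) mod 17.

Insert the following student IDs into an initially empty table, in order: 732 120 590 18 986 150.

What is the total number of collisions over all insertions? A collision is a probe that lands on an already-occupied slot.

3

732 hashes to 1; slot 1 is free => place at 1.
120 hashes to 1; 1 taken => place at 2.
590 hashes to 12; slot 12 is free => place at 12.
18 hashes to 1; 1,2 taken => place at 5.
986 hashes to 0; slot 0 is free => place at 0.
150 hashes to 14; slot 14 is free => place at 14.
Table: [986, 732, 120, _, _, 18, _, _, _, _, _, _, 590, _, 150, _, _]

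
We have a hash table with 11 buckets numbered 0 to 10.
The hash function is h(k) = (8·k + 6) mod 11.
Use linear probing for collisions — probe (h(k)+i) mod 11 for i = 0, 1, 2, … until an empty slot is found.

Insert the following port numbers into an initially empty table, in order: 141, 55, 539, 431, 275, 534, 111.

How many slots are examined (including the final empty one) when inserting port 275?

3

Insert 141: h=1, slot 1 empty => index 1.
Insert 55: h=6, slot 6 empty => index 6.
Insert 539: h=6, slot 6 occupied => index 7.
Insert 431: h=0, slot 0 empty => index 0.
Insert 275: h=6, slots 6,7 occupied => index 8.
Insert 534: h=10, slot 10 empty => index 10.
Insert 111: h=3, slot 3 empty => index 3.
Table: [431, 141, ., 111, ., ., 55, 539, 275, ., 534]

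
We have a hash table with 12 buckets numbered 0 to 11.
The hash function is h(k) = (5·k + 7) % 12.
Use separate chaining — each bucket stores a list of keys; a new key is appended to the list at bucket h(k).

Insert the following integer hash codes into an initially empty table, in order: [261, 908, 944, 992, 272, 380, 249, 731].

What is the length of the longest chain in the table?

Insert 261: h=4, bucket 4 empty → new chain.
Insert 908: h=11, bucket 11 empty → new chain.
Insert 944: h=11, bucket 11 nonempty → append to chain.
Insert 992: h=11, bucket 11 nonempty → append to chain.
Insert 272: h=11, bucket 11 nonempty → append to chain.
Insert 380: h=11, bucket 11 nonempty → append to chain.
Insert 249: h=4, bucket 4 nonempty → append to chain.
Insert 731: h=2, bucket 2 empty → new chain.
Final buckets:
0: —
1: —
2: 731
3: —
4: 261 -> 249
5: —
6: —
7: —
8: —
9: —
10: —
11: 908 -> 944 -> 992 -> 272 -> 380

5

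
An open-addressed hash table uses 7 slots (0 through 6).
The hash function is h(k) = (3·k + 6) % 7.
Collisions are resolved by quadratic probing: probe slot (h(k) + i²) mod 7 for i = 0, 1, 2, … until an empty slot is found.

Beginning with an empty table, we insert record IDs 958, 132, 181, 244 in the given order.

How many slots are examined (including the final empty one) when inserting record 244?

4

958 hashes to 3; slot 3 is free => place at 3.
132 hashes to 3; 3 taken => place at 4.
181 hashes to 3; 3,4 taken => place at 0.
244 hashes to 3; 3,4,0 taken => place at 5.
Table: [181, —, —, 958, 132, 244, —]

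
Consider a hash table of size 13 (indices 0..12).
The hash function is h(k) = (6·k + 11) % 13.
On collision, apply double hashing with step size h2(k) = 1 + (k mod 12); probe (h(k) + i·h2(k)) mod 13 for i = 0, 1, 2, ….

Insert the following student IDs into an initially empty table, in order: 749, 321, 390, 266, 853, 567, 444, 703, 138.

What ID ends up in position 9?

853

749: h=7 -> slot 7
321: h=0 -> slot 0
390: h=11 -> slot 11
266: h=8 -> slot 8
853: h=7, h2=2, probe 7,9 -> slot 9
567: h=7, h2=4, probe 7,11,2 -> slot 2
444: h=10 -> slot 10
703: h=4 -> slot 4
138: h=7, h2=7, probe 7,1 -> slot 1
Table: [321, 138, 567, _, 703, _, _, 749, 266, 853, 444, 390, _]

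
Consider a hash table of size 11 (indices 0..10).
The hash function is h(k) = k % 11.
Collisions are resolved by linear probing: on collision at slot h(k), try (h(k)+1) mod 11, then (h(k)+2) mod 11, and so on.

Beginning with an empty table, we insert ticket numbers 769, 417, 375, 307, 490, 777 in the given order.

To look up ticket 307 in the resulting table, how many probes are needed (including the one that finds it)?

4

Insert 769: h=10, slot 10 empty -> index 10.
Insert 417: h=10, slot 10 occupied -> index 0.
Insert 375: h=1, slot 1 empty -> index 1.
Insert 307: h=10, slots 10,0,1 occupied -> index 2.
Insert 490: h=6, slot 6 empty -> index 6.
Insert 777: h=7, slot 7 empty -> index 7.
Table: [417, 375, 307, -, -, -, 490, 777, -, -, 769]
Lookup 307: h=10, probe 10,0,1,2 → found at 2.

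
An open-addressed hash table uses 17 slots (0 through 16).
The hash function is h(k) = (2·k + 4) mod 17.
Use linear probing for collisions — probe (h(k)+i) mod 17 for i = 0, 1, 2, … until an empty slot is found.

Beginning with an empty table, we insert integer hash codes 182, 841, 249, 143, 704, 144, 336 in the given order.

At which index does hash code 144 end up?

182: h=11 → slot 11
841: h=3 → slot 3
249: h=9 → slot 9
143: h=1 → slot 1
704: h=1, probe 1,2 → slot 2
144: h=3, probe 3,4 → slot 4
336: h=13 → slot 13
Table: [., 143, 704, 841, 144, ., ., ., ., 249, ., 182, ., 336, ., ., .]

4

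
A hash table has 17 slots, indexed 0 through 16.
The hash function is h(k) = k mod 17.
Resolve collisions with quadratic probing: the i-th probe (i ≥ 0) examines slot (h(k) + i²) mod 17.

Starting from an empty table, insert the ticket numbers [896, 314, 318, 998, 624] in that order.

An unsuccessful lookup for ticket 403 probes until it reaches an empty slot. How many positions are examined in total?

896 hashes to 12; slot 12 is free → place at 12.
314 hashes to 8; slot 8 is free → place at 8.
318 hashes to 12; 12 taken → place at 13.
998 hashes to 12; 12,13 taken → place at 16.
624 hashes to 12; 12,13,16 taken → place at 4.
Table: [—, —, —, —, 624, —, —, —, 314, —, —, —, 896, 318, —, —, 998]
Lookup 403: h=12, probe 12,13,16,4,11 → slot 11 empty, not found.

5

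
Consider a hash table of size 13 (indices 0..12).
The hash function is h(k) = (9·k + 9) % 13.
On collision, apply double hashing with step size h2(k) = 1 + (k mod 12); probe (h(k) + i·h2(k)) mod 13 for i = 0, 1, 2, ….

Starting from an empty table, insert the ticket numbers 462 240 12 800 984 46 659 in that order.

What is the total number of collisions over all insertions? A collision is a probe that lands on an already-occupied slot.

Insert 462: h=7, slot 7 empty => index 7.
Insert 240: h=11, slot 11 empty => index 11.
Insert 12: h=0, slot 0 empty => index 0.
Insert 800: h=7, h2=9, slot 7 occupied => index 3.
Insert 984: h=12, slot 12 empty => index 12.
Insert 46: h=7, h2=11, slot 7 occupied => index 5.
Insert 659: h=12, h2=12, slots 12,11 occupied => index 10.
Table: [12, —, —, 800, —, 46, —, 462, —, —, 659, 240, 984]

4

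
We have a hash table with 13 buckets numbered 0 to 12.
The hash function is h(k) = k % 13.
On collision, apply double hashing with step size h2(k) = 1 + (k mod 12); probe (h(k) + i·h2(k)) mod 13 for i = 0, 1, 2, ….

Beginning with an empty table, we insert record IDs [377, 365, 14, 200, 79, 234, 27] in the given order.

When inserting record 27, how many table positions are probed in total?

Insert 377: h=0, slot 0 empty => index 0.
Insert 365: h=1, slot 1 empty => index 1.
Insert 14: h=1, h2=3, slot 1 occupied => index 4.
Insert 200: h=5, slot 5 empty => index 5.
Insert 79: h=1, h2=8, slot 1 occupied => index 9.
Insert 234: h=0, h2=7, slot 0 occupied => index 7.
Insert 27: h=1, h2=4, slots 1,5,9,0,4 occupied => index 8.
Table: [377, 365, ., ., 14, 200, ., 234, 27, 79, ., ., .]

6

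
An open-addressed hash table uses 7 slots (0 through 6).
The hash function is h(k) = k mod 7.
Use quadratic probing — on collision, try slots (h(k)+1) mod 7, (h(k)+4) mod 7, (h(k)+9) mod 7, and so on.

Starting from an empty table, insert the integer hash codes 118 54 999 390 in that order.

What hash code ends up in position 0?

Insert 118: h=6, slot 6 empty => index 6.
Insert 54: h=5, slot 5 empty => index 5.
Insert 999: h=5, slots 5,6 occupied => index 2.
Insert 390: h=5, slots 5,6,2 occupied => index 0.
Table: [390, ., 999, ., ., 54, 118]

390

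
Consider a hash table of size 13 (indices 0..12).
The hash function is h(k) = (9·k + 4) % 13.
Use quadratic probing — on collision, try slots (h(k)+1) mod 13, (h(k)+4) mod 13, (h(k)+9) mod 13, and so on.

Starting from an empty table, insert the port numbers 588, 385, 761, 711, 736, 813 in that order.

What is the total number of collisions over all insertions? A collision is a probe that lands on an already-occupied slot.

2

588 hashes to 5; slot 5 is free => place at 5.
385 hashes to 11; slot 11 is free => place at 11.
761 hashes to 2; slot 2 is free => place at 2.
711 hashes to 7; slot 7 is free => place at 7.
736 hashes to 11; 11 taken => place at 12.
813 hashes to 2; 2 taken => place at 3.
Table: [_, _, 761, 813, _, 588, _, 711, _, _, _, 385, 736]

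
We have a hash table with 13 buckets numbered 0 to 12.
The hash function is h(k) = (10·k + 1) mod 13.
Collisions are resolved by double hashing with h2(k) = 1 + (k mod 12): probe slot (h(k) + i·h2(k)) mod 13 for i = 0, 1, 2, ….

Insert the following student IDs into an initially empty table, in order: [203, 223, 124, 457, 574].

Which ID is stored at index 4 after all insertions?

Insert 203: h=3, slot 3 empty -> index 3.
Insert 223: h=8, slot 8 empty -> index 8.
Insert 124: h=6, slot 6 empty -> index 6.
Insert 457: h=8, h2=2, slot 8 occupied -> index 10.
Insert 574: h=8, h2=11, slots 8,6 occupied -> index 4.
Table: [-, -, -, 203, 574, -, 124, -, 223, -, 457, -, -]

574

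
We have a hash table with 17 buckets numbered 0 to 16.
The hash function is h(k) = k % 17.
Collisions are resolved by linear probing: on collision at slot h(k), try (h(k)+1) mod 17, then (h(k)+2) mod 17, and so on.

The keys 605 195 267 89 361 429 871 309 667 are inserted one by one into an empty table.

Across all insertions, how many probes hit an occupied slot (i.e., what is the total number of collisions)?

11

Insert 605: h=10, slot 10 empty → index 10.
Insert 195: h=8, slot 8 empty → index 8.
Insert 267: h=12, slot 12 empty → index 12.
Insert 89: h=4, slot 4 empty → index 4.
Insert 361: h=4, slot 4 occupied → index 5.
Insert 429: h=4, slots 4,5 occupied → index 6.
Insert 871: h=4, slots 4,5,6 occupied → index 7.
Insert 309: h=3, slot 3 empty → index 3.
Insert 667: h=4, slots 4,5,6,7,8 occupied → index 9.
Table: [—, —, —, 309, 89, 361, 429, 871, 195, 667, 605, —, 267, —, —, —, —]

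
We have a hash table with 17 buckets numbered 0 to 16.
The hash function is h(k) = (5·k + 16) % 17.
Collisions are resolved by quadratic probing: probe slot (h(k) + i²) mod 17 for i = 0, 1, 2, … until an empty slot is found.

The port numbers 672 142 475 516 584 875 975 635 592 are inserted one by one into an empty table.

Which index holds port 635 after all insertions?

3

672 hashes to 10; slot 10 is free -> place at 10.
142 hashes to 12; slot 12 is free -> place at 12.
475 hashes to 11; slot 11 is free -> place at 11.
516 hashes to 12; 12 taken -> place at 13.
584 hashes to 12; 12,13 taken -> place at 16.
875 hashes to 5; slot 5 is free -> place at 5.
975 hashes to 12; 12,13,16 taken -> place at 4.
635 hashes to 12; 12,13,16,4,11 taken -> place at 3.
592 hashes to 1; slot 1 is free -> place at 1.
Table: [∅, 592, ∅, 635, 975, 875, ∅, ∅, ∅, ∅, 672, 475, 142, 516, ∅, ∅, 584]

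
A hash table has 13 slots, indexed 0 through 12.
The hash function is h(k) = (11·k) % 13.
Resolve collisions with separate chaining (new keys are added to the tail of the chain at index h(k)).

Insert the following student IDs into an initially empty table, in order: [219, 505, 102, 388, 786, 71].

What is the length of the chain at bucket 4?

4

219 -> bucket 4
505 -> bucket 4 (collision)
102 -> bucket 4 (collision)
388 -> bucket 4 (collision)
786 -> bucket 1
71 -> bucket 1 (collision)
Final buckets:
0: .
1: 786 -> 71
2: .
3: .
4: 219 -> 505 -> 102 -> 388
5: .
6: .
7: .
8: .
9: .
10: .
11: .
12: .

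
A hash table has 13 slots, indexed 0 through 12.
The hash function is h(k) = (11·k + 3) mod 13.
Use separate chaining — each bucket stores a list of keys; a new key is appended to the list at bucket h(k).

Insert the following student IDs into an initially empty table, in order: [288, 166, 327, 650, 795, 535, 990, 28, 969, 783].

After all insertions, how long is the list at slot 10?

1

288 -> bucket 12
166 -> bucket 9
327 -> bucket 12 (collision)
650 -> bucket 3
795 -> bucket 12 (collision)
535 -> bucket 12 (collision)
990 -> bucket 12 (collision)
28 -> bucket 12 (collision)
969 -> bucket 2
783 -> bucket 10
Final buckets:
0: ∅
1: ∅
2: 969
3: 650
4: ∅
5: ∅
6: ∅
7: ∅
8: ∅
9: 166
10: 783
11: ∅
12: 288 -> 327 -> 795 -> 535 -> 990 -> 28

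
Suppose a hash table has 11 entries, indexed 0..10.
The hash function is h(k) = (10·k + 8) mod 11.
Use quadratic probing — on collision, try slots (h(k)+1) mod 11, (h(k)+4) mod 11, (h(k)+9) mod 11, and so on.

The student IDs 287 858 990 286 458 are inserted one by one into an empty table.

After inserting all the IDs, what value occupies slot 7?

287

Insert 287: h=7, slot 7 empty → index 7.
Insert 858: h=8, slot 8 empty → index 8.
Insert 990: h=8, slot 8 occupied → index 9.
Insert 286: h=8, slots 8,9 occupied → index 1.
Insert 458: h=1, slot 1 occupied → index 2.
Table: [-, 286, 458, -, -, -, -, 287, 858, 990, -]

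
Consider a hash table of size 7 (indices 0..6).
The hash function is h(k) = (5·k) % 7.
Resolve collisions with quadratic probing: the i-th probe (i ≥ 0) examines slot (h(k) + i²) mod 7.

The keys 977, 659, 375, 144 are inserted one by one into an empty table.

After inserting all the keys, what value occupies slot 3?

144

977: h=6 => slot 6
659: h=5 => slot 5
375: h=6, probe 6,0 => slot 0
144: h=6, probe 6,0,3 => slot 3
Table: [375, -, -, 144, -, 659, 977]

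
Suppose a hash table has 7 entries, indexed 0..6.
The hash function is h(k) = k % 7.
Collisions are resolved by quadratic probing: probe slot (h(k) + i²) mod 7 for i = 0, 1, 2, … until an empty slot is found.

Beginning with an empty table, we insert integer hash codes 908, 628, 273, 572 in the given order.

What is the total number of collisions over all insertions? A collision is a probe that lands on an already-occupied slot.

3

908: h=5 -> slot 5
628: h=5, probe 5,6 -> slot 6
273: h=0 -> slot 0
572: h=5, probe 5,6,2 -> slot 2
Table: [273, _, 572, _, _, 908, 628]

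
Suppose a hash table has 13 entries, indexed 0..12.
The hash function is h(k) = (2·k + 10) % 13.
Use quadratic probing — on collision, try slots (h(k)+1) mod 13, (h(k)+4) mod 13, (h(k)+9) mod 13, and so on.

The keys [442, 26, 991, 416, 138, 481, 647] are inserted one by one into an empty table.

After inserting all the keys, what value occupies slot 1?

416

442 hashes to 10; slot 10 is free => place at 10.
26 hashes to 10; 10 taken => place at 11.
991 hashes to 3; slot 3 is free => place at 3.
416 hashes to 10; 10,11 taken => place at 1.
138 hashes to 0; slot 0 is free => place at 0.
481 hashes to 10; 10,11,1 taken => place at 6.
647 hashes to 4; slot 4 is free => place at 4.
Table: [138, 416, -, 991, 647, -, 481, -, -, -, 442, 26, -]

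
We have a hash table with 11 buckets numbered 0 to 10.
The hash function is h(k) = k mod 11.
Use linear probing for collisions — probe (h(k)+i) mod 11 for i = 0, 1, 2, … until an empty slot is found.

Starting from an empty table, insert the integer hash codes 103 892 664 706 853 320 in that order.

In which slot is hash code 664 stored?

103 hashes to 4; slot 4 is free → place at 4.
892 hashes to 1; slot 1 is free → place at 1.
664 hashes to 4; 4 taken → place at 5.
706 hashes to 2; slot 2 is free → place at 2.
853 hashes to 6; slot 6 is free → place at 6.
320 hashes to 1; 1,2 taken → place at 3.
Table: [-, 892, 706, 320, 103, 664, 853, -, -, -, -]

5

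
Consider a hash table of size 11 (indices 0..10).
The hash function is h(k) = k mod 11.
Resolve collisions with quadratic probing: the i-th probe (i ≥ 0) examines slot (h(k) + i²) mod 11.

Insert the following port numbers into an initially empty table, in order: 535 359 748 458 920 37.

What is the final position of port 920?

1

535: h=7 -> slot 7
359: h=7, probe 7,8 -> slot 8
748: h=0 -> slot 0
458: h=7, probe 7,8,0,5 -> slot 5
920: h=7, probe 7,8,0,5,1 -> slot 1
37: h=4 -> slot 4
Table: [748, 920, ∅, ∅, 37, 458, ∅, 535, 359, ∅, ∅]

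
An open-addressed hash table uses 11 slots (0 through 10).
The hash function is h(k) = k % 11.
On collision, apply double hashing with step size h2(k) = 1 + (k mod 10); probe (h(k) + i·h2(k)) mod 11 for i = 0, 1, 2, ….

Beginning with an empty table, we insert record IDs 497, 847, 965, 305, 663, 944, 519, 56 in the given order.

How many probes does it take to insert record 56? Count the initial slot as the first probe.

3

Insert 497: h=2, slot 2 empty => index 2.
Insert 847: h=0, slot 0 empty => index 0.
Insert 965: h=8, slot 8 empty => index 8.
Insert 305: h=8, h2=6, slot 8 occupied => index 3.
Insert 663: h=3, h2=4, slot 3 occupied => index 7.
Insert 944: h=9, slot 9 empty => index 9.
Insert 519: h=2, h2=10, slot 2 occupied => index 1.
Insert 56: h=1, h2=7, slots 1,8 occupied => index 4.
Table: [847, 519, 497, 305, 56, ∅, ∅, 663, 965, 944, ∅]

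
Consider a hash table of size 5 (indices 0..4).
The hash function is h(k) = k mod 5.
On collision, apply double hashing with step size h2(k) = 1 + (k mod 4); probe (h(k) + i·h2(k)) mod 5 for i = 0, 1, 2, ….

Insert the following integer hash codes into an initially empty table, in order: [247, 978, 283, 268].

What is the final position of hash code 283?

Insert 247: h=2, slot 2 empty → index 2.
Insert 978: h=3, slot 3 empty → index 3.
Insert 283: h=3, h2=4, slots 3,2 occupied → index 1.
Insert 268: h=3, h2=1, slot 3 occupied → index 4.
Table: [∅, 283, 247, 978, 268]

1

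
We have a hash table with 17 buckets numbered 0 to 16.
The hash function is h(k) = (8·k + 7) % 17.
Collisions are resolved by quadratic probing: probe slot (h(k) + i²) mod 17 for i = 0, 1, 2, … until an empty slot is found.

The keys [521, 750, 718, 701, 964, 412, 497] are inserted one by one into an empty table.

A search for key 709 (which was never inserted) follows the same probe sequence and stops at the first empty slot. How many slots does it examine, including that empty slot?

Insert 521: h=10, slot 10 empty -> index 10.
Insert 750: h=6, slot 6 empty -> index 6.
Insert 718: h=5, slot 5 empty -> index 5.
Insert 701: h=5, slots 5,6 occupied -> index 9.
Insert 964: h=1, slot 1 empty -> index 1.
Insert 412: h=5, slots 5,6,9 occupied -> index 14.
Insert 497: h=5, slots 5,6,9,14 occupied -> index 4.
Table: [., 964, ., ., 497, 718, 750, ., ., 701, 521, ., ., ., 412, ., .]
Lookup 709: h=1, probe 1,2 → slot 2 empty, not found.

2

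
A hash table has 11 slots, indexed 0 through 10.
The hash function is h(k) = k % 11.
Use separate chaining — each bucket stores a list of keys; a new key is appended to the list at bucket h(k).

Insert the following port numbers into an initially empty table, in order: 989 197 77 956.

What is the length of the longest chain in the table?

989 → bucket 10
197 → bucket 10 (collision)
77 → bucket 0
956 → bucket 10 (collision)
Final buckets:
0: 77
1: ∅
2: ∅
3: ∅
4: ∅
5: ∅
6: ∅
7: ∅
8: ∅
9: ∅
10: 989 -> 197 -> 956

3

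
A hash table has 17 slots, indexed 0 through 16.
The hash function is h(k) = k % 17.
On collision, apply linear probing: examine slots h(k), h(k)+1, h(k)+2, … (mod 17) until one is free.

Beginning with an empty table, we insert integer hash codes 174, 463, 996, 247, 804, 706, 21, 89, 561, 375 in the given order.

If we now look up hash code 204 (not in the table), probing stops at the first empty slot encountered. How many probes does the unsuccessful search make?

Insert 174: h=4, slot 4 empty => index 4.
Insert 463: h=4, slot 4 occupied => index 5.
Insert 996: h=10, slot 10 empty => index 10.
Insert 247: h=9, slot 9 empty => index 9.
Insert 804: h=5, slot 5 occupied => index 6.
Insert 706: h=9, slots 9,10 occupied => index 11.
Insert 21: h=4, slots 4,5,6 occupied => index 7.
Insert 89: h=4, slots 4,5,6,7 occupied => index 8.
Insert 561: h=0, slot 0 empty => index 0.
Insert 375: h=1, slot 1 empty => index 1.
Table: [561, 375, _, _, 174, 463, 804, 21, 89, 247, 996, 706, _, _, _, _, _]
Lookup 204: h=0, probe 0,1,2 → slot 2 empty, not found.

3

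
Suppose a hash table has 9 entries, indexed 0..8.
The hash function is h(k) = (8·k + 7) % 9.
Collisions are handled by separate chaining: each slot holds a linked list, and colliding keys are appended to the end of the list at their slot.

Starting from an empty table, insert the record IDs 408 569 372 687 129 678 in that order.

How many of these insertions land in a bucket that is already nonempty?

Insert 408: h=4, bucket 4 empty → new chain.
Insert 569: h=5, bucket 5 empty → new chain.
Insert 372: h=4, bucket 4 nonempty → append to chain.
Insert 687: h=4, bucket 4 nonempty → append to chain.
Insert 129: h=4, bucket 4 nonempty → append to chain.
Insert 678: h=4, bucket 4 nonempty → append to chain.
Final buckets:
0: _
1: _
2: _
3: _
4: 408 -> 372 -> 687 -> 129 -> 678
5: 569
6: _
7: _
8: _

4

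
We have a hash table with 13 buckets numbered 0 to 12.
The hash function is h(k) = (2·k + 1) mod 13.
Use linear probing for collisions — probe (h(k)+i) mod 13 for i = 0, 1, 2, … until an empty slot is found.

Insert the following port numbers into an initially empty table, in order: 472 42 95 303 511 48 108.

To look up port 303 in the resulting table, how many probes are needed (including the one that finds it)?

472 hashes to 9; slot 9 is free -> place at 9.
42 hashes to 7; slot 7 is free -> place at 7.
95 hashes to 9; 9 taken -> place at 10.
303 hashes to 9; 9,10 taken -> place at 11.
511 hashes to 9; 9,10,11 taken -> place at 12.
48 hashes to 6; slot 6 is free -> place at 6.
108 hashes to 9; 9,10,11,12 taken -> place at 0.
Table: [108, _, _, _, _, _, 48, 42, _, 472, 95, 303, 511]
Lookup 303: h=9, probe 9,10,11 → found at 11.

3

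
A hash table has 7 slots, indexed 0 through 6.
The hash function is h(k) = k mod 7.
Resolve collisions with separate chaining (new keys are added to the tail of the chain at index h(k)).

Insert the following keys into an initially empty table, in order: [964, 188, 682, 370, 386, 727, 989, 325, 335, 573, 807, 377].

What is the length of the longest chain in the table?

6

964 -> bucket 5
188 -> bucket 6
682 -> bucket 3
370 -> bucket 6 (collision)
386 -> bucket 1
727 -> bucket 6 (collision)
989 -> bucket 2
325 -> bucket 3 (collision)
335 -> bucket 6 (collision)
573 -> bucket 6 (collision)
807 -> bucket 2 (collision)
377 -> bucket 6 (collision)
Final buckets:
0: —
1: 386
2: 989 -> 807
3: 682 -> 325
4: —
5: 964
6: 188 -> 370 -> 727 -> 335 -> 573 -> 377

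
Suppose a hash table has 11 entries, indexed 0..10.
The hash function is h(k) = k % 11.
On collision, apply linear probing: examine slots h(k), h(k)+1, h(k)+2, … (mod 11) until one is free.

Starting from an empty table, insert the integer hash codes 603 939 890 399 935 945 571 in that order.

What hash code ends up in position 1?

945

603 hashes to 9; slot 9 is free => place at 9.
939 hashes to 4; slot 4 is free => place at 4.
890 hashes to 10; slot 10 is free => place at 10.
399 hashes to 3; slot 3 is free => place at 3.
935 hashes to 0; slot 0 is free => place at 0.
945 hashes to 10; 10,0 taken => place at 1.
571 hashes to 10; 10,0,1 taken => place at 2.
Table: [935, 945, 571, 399, 939, ∅, ∅, ∅, ∅, 603, 890]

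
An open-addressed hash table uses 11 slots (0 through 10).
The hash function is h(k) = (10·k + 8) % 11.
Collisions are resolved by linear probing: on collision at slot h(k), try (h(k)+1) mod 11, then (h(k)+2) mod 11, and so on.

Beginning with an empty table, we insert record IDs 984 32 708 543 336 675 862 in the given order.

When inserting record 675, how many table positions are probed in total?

3

984 hashes to 3; slot 3 is free => place at 3.
32 hashes to 9; slot 9 is free => place at 9.
708 hashes to 4; slot 4 is free => place at 4.
543 hashes to 4; 4 taken => place at 5.
336 hashes to 2; slot 2 is free => place at 2.
675 hashes to 4; 4,5 taken => place at 6.
862 hashes to 4; 4,5,6 taken => place at 7.
Table: [-, -, 336, 984, 708, 543, 675, 862, -, 32, -]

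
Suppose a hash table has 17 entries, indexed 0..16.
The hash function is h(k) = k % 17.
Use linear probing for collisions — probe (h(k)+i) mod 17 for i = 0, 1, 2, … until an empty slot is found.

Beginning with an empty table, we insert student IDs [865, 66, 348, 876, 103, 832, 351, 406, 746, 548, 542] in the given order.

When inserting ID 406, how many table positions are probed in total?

865 hashes to 15; slot 15 is free => place at 15.
66 hashes to 15; 15 taken => place at 16.
348 hashes to 8; slot 8 is free => place at 8.
876 hashes to 9; slot 9 is free => place at 9.
103 hashes to 1; slot 1 is free => place at 1.
832 hashes to 16; 16 taken => place at 0.
351 hashes to 11; slot 11 is free => place at 11.
406 hashes to 15; 15,16,0,1 taken => place at 2.
746 hashes to 15; 15,16,0,1,2 taken => place at 3.
548 hashes to 4; slot 4 is free => place at 4.
542 hashes to 15; 15,16,0,1,2,3,4 taken => place at 5.
Table: [832, 103, 406, 746, 548, 542, ∅, ∅, 348, 876, ∅, 351, ∅, ∅, ∅, 865, 66]

5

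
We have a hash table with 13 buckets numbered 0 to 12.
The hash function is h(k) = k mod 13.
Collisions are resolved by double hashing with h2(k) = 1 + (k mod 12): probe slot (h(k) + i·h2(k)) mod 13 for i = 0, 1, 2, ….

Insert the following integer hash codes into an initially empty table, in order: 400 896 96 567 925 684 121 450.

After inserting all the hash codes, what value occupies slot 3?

450

400 hashes to 10; slot 10 is free → place at 10.
896 hashes to 12; slot 12 is free → place at 12.
96 hashes to 5; slot 5 is free → place at 5.
567 hashes to 8; slot 8 is free → place at 8.
925 hashes to 2; slot 2 is free → place at 2.
684 hashes to 8, h2=1; 8 taken → place at 9.
121 hashes to 4; slot 4 is free → place at 4.
450 hashes to 8, h2=7; 8,2,9 taken → place at 3.
Table: [∅, ∅, 925, 450, 121, 96, ∅, ∅, 567, 684, 400, ∅, 896]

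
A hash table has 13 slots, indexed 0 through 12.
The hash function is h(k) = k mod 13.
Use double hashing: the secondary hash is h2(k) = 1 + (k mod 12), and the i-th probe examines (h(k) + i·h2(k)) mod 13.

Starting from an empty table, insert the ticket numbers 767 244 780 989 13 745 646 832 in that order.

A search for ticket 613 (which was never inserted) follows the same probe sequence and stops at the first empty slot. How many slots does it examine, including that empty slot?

767: h=0 -> slot 0
244: h=10 -> slot 10
780: h=0, h2=1, probe 0,1 -> slot 1
989: h=1, h2=6, probe 1,7 -> slot 7
13: h=0, h2=2, probe 0,2 -> slot 2
745: h=4 -> slot 4
646: h=9 -> slot 9
832: h=0, h2=5, probe 0,5 -> slot 5
Table: [767, 780, 13, ∅, 745, 832, ∅, 989, ∅, 646, 244, ∅, ∅]
Lookup 613: h=2, h2=2, probe 2,4,6 → slot 6 empty, not found.

3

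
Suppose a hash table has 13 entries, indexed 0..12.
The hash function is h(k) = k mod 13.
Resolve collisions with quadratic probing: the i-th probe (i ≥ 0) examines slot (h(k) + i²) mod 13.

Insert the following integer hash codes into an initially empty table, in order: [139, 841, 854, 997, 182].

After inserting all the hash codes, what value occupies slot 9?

139

139: h=9 -> slot 9
841: h=9, probe 9,10 -> slot 10
854: h=9, probe 9,10,0 -> slot 0
997: h=9, probe 9,10,0,5 -> slot 5
182: h=0, probe 0,1 -> slot 1
Table: [854, 182, —, —, —, 997, —, —, —, 139, 841, —, —]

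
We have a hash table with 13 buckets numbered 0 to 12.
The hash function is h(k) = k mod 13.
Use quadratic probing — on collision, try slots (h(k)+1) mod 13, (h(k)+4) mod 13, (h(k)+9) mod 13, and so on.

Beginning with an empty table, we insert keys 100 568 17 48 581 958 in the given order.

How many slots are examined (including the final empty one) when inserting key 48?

100: h=9 → slot 9
568: h=9, probe 9,10 → slot 10
17: h=4 → slot 4
48: h=9, probe 9,10,0 → slot 0
581: h=9, probe 9,10,0,5 → slot 5
958: h=9, probe 9,10,0,5,12 → slot 12
Table: [48, ., ., ., 17, 581, ., ., ., 100, 568, ., 958]

3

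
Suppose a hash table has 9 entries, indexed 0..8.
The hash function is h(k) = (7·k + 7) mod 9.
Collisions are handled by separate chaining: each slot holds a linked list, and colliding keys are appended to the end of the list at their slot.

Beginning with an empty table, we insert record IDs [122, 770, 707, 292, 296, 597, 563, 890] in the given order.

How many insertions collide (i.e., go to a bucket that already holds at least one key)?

4

Insert 122: h=6, bucket 6 empty -> new chain.
Insert 770: h=6, bucket 6 nonempty -> append to chain.
Insert 707: h=6, bucket 6 nonempty -> append to chain.
Insert 292: h=8, bucket 8 empty -> new chain.
Insert 296: h=0, bucket 0 empty -> new chain.
Insert 597: h=1, bucket 1 empty -> new chain.
Insert 563: h=6, bucket 6 nonempty -> append to chain.
Insert 890: h=0, bucket 0 nonempty -> append to chain.
Final buckets:
0: 296 -> 890
1: 597
2: —
3: —
4: —
5: —
6: 122 -> 770 -> 707 -> 563
7: —
8: 292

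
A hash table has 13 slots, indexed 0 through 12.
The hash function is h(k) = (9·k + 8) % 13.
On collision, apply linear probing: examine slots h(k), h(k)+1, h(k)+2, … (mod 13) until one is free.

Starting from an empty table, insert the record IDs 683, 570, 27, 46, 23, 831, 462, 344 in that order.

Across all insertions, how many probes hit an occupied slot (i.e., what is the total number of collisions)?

683 hashes to 6; slot 6 is free -> place at 6.
570 hashes to 3; slot 3 is free -> place at 3.
27 hashes to 4; slot 4 is free -> place at 4.
46 hashes to 6; 6 taken -> place at 7.
23 hashes to 7; 7 taken -> place at 8.
831 hashes to 12; slot 12 is free -> place at 12.
462 hashes to 6; 6,7,8 taken -> place at 9.
344 hashes to 10; slot 10 is free -> place at 10.
Table: [., ., ., 570, 27, ., 683, 46, 23, 462, 344, ., 831]

5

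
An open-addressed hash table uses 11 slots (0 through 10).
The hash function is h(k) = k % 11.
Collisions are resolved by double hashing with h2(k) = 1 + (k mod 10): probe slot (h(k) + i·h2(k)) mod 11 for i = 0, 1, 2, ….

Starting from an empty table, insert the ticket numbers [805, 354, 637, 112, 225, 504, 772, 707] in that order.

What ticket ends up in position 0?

805 hashes to 2; slot 2 is free => place at 2.
354 hashes to 2, h2=5; 2 taken => place at 7.
637 hashes to 10; slot 10 is free => place at 10.
112 hashes to 2, h2=3; 2 taken => place at 5.
225 hashes to 5, h2=6; 5 taken => place at 0.
504 hashes to 9; slot 9 is free => place at 9.
772 hashes to 2, h2=3; 2,5 taken => place at 8.
707 hashes to 3; slot 3 is free => place at 3.
Table: [225, —, 805, 707, —, 112, —, 354, 772, 504, 637]

225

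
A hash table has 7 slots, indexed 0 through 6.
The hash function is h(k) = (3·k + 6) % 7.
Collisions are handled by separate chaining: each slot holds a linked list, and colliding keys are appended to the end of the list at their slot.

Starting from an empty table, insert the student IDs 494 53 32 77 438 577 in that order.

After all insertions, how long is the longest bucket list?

494 -> bucket 4
53 -> bucket 4 (collision)
32 -> bucket 4 (collision)
77 -> bucket 6
438 -> bucket 4 (collision)
577 -> bucket 1
Final buckets:
0: ∅
1: 577
2: ∅
3: ∅
4: 494 -> 53 -> 32 -> 438
5: ∅
6: 77

4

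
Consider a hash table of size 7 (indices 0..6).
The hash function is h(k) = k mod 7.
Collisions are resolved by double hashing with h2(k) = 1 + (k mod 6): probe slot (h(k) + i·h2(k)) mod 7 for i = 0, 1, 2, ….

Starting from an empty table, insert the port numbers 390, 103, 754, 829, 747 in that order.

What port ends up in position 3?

390: h=5 => slot 5
103: h=5, h2=2, probe 5,0 => slot 0
754: h=5, h2=5, probe 5,3 => slot 3
829: h=3, h2=2, probe 3,5,0,2 => slot 2
747: h=5, h2=4, probe 5,2,6 => slot 6
Table: [103, -, 829, 754, -, 390, 747]

754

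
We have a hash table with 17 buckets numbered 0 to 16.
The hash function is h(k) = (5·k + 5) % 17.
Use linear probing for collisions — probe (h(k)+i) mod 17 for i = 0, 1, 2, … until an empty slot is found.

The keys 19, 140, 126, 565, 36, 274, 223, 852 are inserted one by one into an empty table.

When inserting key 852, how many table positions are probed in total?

5

19 hashes to 15; slot 15 is free -> place at 15.
140 hashes to 8; slot 8 is free -> place at 8.
126 hashes to 6; slot 6 is free -> place at 6.
565 hashes to 8; 8 taken -> place at 9.
36 hashes to 15; 15 taken -> place at 16.
274 hashes to 15; 15,16 taken -> place at 0.
223 hashes to 15; 15,16,0 taken -> place at 1.
852 hashes to 15; 15,16,0,1 taken -> place at 2.
Table: [274, 223, 852, _, _, _, 126, _, 140, 565, _, _, _, _, _, 19, 36]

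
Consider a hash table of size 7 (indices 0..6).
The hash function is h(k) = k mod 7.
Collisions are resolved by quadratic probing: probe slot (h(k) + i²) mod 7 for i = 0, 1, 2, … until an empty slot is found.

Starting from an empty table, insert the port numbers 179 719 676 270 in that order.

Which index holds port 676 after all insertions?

179 hashes to 4; slot 4 is free -> place at 4.
719 hashes to 5; slot 5 is free -> place at 5.
676 hashes to 4; 4,5 taken -> place at 1.
270 hashes to 4; 4,5,1 taken -> place at 6.
Table: [., 676, ., ., 179, 719, 270]

1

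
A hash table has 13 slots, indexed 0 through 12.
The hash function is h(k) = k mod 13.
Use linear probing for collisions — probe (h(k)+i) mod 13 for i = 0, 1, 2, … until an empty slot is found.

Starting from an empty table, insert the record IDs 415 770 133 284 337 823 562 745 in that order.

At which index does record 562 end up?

6

415: h=12 => slot 12
770: h=3 => slot 3
133: h=3, probe 3,4 => slot 4
284: h=11 => slot 11
337: h=12, probe 12,0 => slot 0
823: h=4, probe 4,5 => slot 5
562: h=3, probe 3,4,5,6 => slot 6
745: h=4, probe 4,5,6,7 => slot 7
Table: [337, _, _, 770, 133, 823, 562, 745, _, _, _, 284, 415]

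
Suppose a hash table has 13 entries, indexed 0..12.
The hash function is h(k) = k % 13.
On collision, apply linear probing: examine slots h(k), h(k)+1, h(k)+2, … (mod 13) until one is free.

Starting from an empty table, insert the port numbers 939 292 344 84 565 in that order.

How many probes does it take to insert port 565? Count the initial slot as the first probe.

939: h=3 → slot 3
292: h=6 → slot 6
344: h=6, probe 6,7 → slot 7
84: h=6, probe 6,7,8 → slot 8
565: h=6, probe 6,7,8,9 → slot 9
Table: [—, —, —, 939, —, —, 292, 344, 84, 565, —, —, —]

4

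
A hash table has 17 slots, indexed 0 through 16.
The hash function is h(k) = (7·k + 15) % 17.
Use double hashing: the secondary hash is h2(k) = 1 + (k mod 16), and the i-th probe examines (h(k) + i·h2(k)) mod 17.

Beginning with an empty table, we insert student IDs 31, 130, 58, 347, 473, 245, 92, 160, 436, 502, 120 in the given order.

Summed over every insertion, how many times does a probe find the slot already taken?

31: h=11 -> slot 11
130: h=7 -> slot 7
58: h=13 -> slot 13
347: h=13, h2=12, probe 13,8 -> slot 8
473: h=11, h2=10, probe 11,4 -> slot 4
245: h=13, h2=6, probe 13,2 -> slot 2
92: h=13, h2=13, probe 13,9 -> slot 9
160: h=13, h2=1, probe 13,14 -> slot 14
436: h=7, h2=5, probe 7,12 -> slot 12
502: h=10 -> slot 10
120: h=5 -> slot 5
Table: [—, —, 245, —, 473, 120, —, 130, 347, 92, 502, 31, 436, 58, 160, —, —]

6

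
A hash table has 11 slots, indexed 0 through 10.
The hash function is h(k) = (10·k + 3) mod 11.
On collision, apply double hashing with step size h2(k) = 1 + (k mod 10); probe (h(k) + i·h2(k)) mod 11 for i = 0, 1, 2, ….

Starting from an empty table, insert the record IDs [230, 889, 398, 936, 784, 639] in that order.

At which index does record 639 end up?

10

230 hashes to 4; slot 4 is free => place at 4.
889 hashes to 5; slot 5 is free => place at 5.
398 hashes to 1; slot 1 is free => place at 1.
936 hashes to 2; slot 2 is free => place at 2.
784 hashes to 0; slot 0 is free => place at 0.
639 hashes to 2, h2=10; 2,1,0 taken => place at 10.
Table: [784, 398, 936, _, 230, 889, _, _, _, _, 639]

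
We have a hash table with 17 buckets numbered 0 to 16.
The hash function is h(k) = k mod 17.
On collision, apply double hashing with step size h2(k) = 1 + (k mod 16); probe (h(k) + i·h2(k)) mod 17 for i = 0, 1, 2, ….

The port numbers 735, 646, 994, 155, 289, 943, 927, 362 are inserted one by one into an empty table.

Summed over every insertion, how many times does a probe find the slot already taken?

735: h=4 => slot 4
646: h=0 => slot 0
994: h=8 => slot 8
155: h=2 => slot 2
289: h=0, h2=2, probe 0,2,4,6 => slot 6
943: h=8, h2=16, probe 8,7 => slot 7
927: h=9 => slot 9
362: h=5 => slot 5
Table: [646, ∅, 155, ∅, 735, 362, 289, 943, 994, 927, ∅, ∅, ∅, ∅, ∅, ∅, ∅]

4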